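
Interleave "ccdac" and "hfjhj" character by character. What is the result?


Interleaving "ccdac" and "hfjhj":
  Position 0: 'c' from first, 'h' from second => "ch"
  Position 1: 'c' from first, 'f' from second => "cf"
  Position 2: 'd' from first, 'j' from second => "dj"
  Position 3: 'a' from first, 'h' from second => "ah"
  Position 4: 'c' from first, 'j' from second => "cj"
Result: chcfdjahcj

chcfdjahcj


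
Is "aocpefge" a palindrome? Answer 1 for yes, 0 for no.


Input: aocpefge
Reversed: egfepcoa
  Compare pos 0 ('a') with pos 7 ('e'): MISMATCH
  Compare pos 1 ('o') with pos 6 ('g'): MISMATCH
  Compare pos 2 ('c') with pos 5 ('f'): MISMATCH
  Compare pos 3 ('p') with pos 4 ('e'): MISMATCH
Result: not a palindrome

0


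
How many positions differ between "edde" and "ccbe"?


Comparing "edde" and "ccbe" position by position:
  Position 0: 'e' vs 'c' => DIFFER
  Position 1: 'd' vs 'c' => DIFFER
  Position 2: 'd' vs 'b' => DIFFER
  Position 3: 'e' vs 'e' => same
Positions that differ: 3

3


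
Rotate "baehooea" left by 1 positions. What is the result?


Input: "baehooea", rotate left by 1
First 1 characters: "b"
Remaining characters: "aehooea"
Concatenate remaining + first: "aehooea" + "b" = "aehooeab"

aehooeab


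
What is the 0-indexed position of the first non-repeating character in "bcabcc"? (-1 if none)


Input: bcabcc
Character frequencies:
  'a': 1
  'b': 2
  'c': 3
Scanning left to right for freq == 1:
  Position 0 ('b'): freq=2, skip
  Position 1 ('c'): freq=3, skip
  Position 2 ('a'): unique! => answer = 2

2


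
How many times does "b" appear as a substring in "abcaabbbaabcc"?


Searching for "b" in "abcaabbbaabcc"
Scanning each position:
  Position 0: "a" => no
  Position 1: "b" => MATCH
  Position 2: "c" => no
  Position 3: "a" => no
  Position 4: "a" => no
  Position 5: "b" => MATCH
  Position 6: "b" => MATCH
  Position 7: "b" => MATCH
  Position 8: "a" => no
  Position 9: "a" => no
  Position 10: "b" => MATCH
  Position 11: "c" => no
  Position 12: "c" => no
Total occurrences: 5

5


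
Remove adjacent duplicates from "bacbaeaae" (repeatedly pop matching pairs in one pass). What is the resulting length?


Input: bacbaeaae
Stack-based adjacent duplicate removal:
  Read 'b': push. Stack: b
  Read 'a': push. Stack: ba
  Read 'c': push. Stack: bac
  Read 'b': push. Stack: bacb
  Read 'a': push. Stack: bacba
  Read 'e': push. Stack: bacbae
  Read 'a': push. Stack: bacbaea
  Read 'a': matches stack top 'a' => pop. Stack: bacbae
  Read 'e': matches stack top 'e' => pop. Stack: bacba
Final stack: "bacba" (length 5)

5


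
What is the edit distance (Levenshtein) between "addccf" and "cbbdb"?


Computing edit distance: "addccf" -> "cbbdb"
DP table:
           c    b    b    d    b
      0    1    2    3    4    5
  a   1    1    2    3    4    5
  d   2    2    2    3    3    4
  d   3    3    3    3    3    4
  c   4    3    4    4    4    4
  c   5    4    4    5    5    5
  f   6    5    5    5    6    6
Edit distance = dp[6][5] = 6

6


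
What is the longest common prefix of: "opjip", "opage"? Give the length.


Words: opjip, opage
  Position 0: all 'o' => match
  Position 1: all 'p' => match
  Position 2: ('j', 'a') => mismatch, stop
LCP = "op" (length 2)

2


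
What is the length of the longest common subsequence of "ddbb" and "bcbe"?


LCS of "ddbb" and "bcbe"
DP table:
           b    c    b    e
      0    0    0    0    0
  d   0    0    0    0    0
  d   0    0    0    0    0
  b   0    1    1    1    1
  b   0    1    1    2    2
LCS length = dp[4][4] = 2

2


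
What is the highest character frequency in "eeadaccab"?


Input: eeadaccab
Character counts:
  'a': 3
  'b': 1
  'c': 2
  'd': 1
  'e': 2
Maximum frequency: 3

3


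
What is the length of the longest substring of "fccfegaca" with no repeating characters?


Input: "fccfegaca"
Sliding window (track last position of each char):
  Position 0 ('f'): window [0,0] length 1 -- new best
  Position 1 ('c'): window [0,1] length 2 -- new best
  Position 2 ('c'): repeat (last at 1), move window start to 2
  Position 2 ('c'): window [2,2] length 1
  Position 3 ('f'): window [2,3] length 2
  Position 4 ('e'): window [2,4] length 3 -- new best
  Position 5 ('g'): window [2,5] length 4 -- new best
  Position 6 ('a'): window [2,6] length 5 -- new best
  Position 7 ('c'): repeat (last at 2), move window start to 3
  Position 7 ('c'): window [3,7] length 5
  Position 8 ('a'): repeat (last at 6), move window start to 7
  Position 8 ('a'): window [7,8] length 2
Longest substring with no repeats: "cfega" with length 5

5


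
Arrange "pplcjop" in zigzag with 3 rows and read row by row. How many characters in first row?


Zigzag "pplcjop" into 3 rows:
Placing characters:
  'p' => row 0
  'p' => row 1
  'l' => row 2
  'c' => row 1
  'j' => row 0
  'o' => row 1
  'p' => row 2
Rows:
  Row 0: "pj"
  Row 1: "pco"
  Row 2: "lp"
First row length: 2

2


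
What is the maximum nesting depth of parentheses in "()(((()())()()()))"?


Input: "()(((()())()()()))"
Tracking depth:
  Position 0 '(': depth becomes 1
  Position 1 ')': depth becomes 0
  Position 2 '(': depth becomes 1
  Position 3 '(': depth becomes 2
  Position 4 '(': depth becomes 3
  Position 5 '(': depth becomes 4
  Position 6 ')': depth becomes 3
  Position 7 '(': depth becomes 4
  Position 8 ')': depth becomes 3
  Position 9 ')': depth becomes 2
  Position 10 '(': depth becomes 3
  Position 11 ')': depth becomes 2
  Position 12 '(': depth becomes 3
  Position 13 ')': depth becomes 2
  Position 14 '(': depth becomes 3
  Position 15 ')': depth becomes 2
  Position 16 ')': depth becomes 1
  Position 17 ')': depth becomes 0
Maximum depth reached: 4

4


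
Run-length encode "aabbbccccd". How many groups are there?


Input: aabbbccccd
Scanning for consecutive runs:
  Group 1: 'a' x 2 (positions 0-1)
  Group 2: 'b' x 3 (positions 2-4)
  Group 3: 'c' x 4 (positions 5-8)
  Group 4: 'd' x 1 (positions 9-9)
Total groups: 4

4


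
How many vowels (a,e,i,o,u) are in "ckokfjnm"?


Input: ckokfjnm
Checking each character:
  'c' at position 0: consonant
  'k' at position 1: consonant
  'o' at position 2: vowel (running total: 1)
  'k' at position 3: consonant
  'f' at position 4: consonant
  'j' at position 5: consonant
  'n' at position 6: consonant
  'm' at position 7: consonant
Total vowels: 1

1


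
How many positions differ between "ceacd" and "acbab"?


Comparing "ceacd" and "acbab" position by position:
  Position 0: 'c' vs 'a' => DIFFER
  Position 1: 'e' vs 'c' => DIFFER
  Position 2: 'a' vs 'b' => DIFFER
  Position 3: 'c' vs 'a' => DIFFER
  Position 4: 'd' vs 'b' => DIFFER
Positions that differ: 5

5


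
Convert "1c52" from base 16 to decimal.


Input: "1c52" in base 16
Positional expansion:
  Digit '1' (value 1) x 16^3 = 4096
  Digit 'c' (value 12) x 16^2 = 3072
  Digit '5' (value 5) x 16^1 = 80
  Digit '2' (value 2) x 16^0 = 2
Sum = 7250

7250


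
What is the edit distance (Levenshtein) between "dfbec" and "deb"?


Computing edit distance: "dfbec" -> "deb"
DP table:
           d    e    b
      0    1    2    3
  d   1    0    1    2
  f   2    1    1    2
  b   3    2    2    1
  e   4    3    2    2
  c   5    4    3    3
Edit distance = dp[5][3] = 3

3


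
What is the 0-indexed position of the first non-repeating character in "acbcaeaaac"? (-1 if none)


Input: acbcaeaaac
Character frequencies:
  'a': 5
  'b': 1
  'c': 3
  'e': 1
Scanning left to right for freq == 1:
  Position 0 ('a'): freq=5, skip
  Position 1 ('c'): freq=3, skip
  Position 2 ('b'): unique! => answer = 2

2


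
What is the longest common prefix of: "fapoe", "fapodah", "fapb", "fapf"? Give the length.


Words: fapoe, fapodah, fapb, fapf
  Position 0: all 'f' => match
  Position 1: all 'a' => match
  Position 2: all 'p' => match
  Position 3: ('o', 'o', 'b', 'f') => mismatch, stop
LCP = "fap" (length 3)

3


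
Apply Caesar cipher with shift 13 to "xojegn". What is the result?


Caesar cipher: shift "xojegn" by 13
  'x' (pos 23) + 13 = pos 10 = 'k'
  'o' (pos 14) + 13 = pos 1 = 'b'
  'j' (pos 9) + 13 = pos 22 = 'w'
  'e' (pos 4) + 13 = pos 17 = 'r'
  'g' (pos 6) + 13 = pos 19 = 't'
  'n' (pos 13) + 13 = pos 0 = 'a'
Result: kbwrta

kbwrta


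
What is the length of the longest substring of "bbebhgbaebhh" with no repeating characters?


Input: "bbebhgbaebhh"
Sliding window (track last position of each char):
  Position 0 ('b'): window [0,0] length 1 -- new best
  Position 1 ('b'): repeat (last at 0), move window start to 1
  Position 1 ('b'): window [1,1] length 1
  Position 2 ('e'): window [1,2] length 2 -- new best
  Position 3 ('b'): repeat (last at 1), move window start to 2
  Position 3 ('b'): window [2,3] length 2
  Position 4 ('h'): window [2,4] length 3 -- new best
  Position 5 ('g'): window [2,5] length 4 -- new best
  Position 6 ('b'): repeat (last at 3), move window start to 4
  Position 6 ('b'): window [4,6] length 3
  Position 7 ('a'): window [4,7] length 4
  Position 8 ('e'): window [4,8] length 5 -- new best
  Position 9 ('b'): repeat (last at 6), move window start to 7
  Position 9 ('b'): window [7,9] length 3
  Position 10 ('h'): window [7,10] length 4
  Position 11 ('h'): repeat (last at 10), move window start to 11
  Position 11 ('h'): window [11,11] length 1
Longest substring with no repeats: "hgbae" with length 5

5


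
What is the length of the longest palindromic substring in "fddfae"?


Input: "fddfae"
Checking substrings for palindromes:
  [0:4] "fddf" (len 4) => palindrome
  [1:3] "dd" (len 2) => palindrome
Longest palindromic substring: "fddf" with length 4

4


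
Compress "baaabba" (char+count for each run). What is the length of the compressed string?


Input: baaabba
Runs:
  'b' x 1 => "b1"
  'a' x 3 => "a3"
  'b' x 2 => "b2"
  'a' x 1 => "a1"
Compressed: "b1a3b2a1"
Compressed length: 8

8


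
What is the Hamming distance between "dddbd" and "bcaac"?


Comparing "dddbd" and "bcaac" position by position:
  Position 0: 'd' vs 'b' => differ
  Position 1: 'd' vs 'c' => differ
  Position 2: 'd' vs 'a' => differ
  Position 3: 'b' vs 'a' => differ
  Position 4: 'd' vs 'c' => differ
Total differences (Hamming distance): 5

5


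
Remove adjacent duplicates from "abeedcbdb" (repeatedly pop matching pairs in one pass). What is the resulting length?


Input: abeedcbdb
Stack-based adjacent duplicate removal:
  Read 'a': push. Stack: a
  Read 'b': push. Stack: ab
  Read 'e': push. Stack: abe
  Read 'e': matches stack top 'e' => pop. Stack: ab
  Read 'd': push. Stack: abd
  Read 'c': push. Stack: abdc
  Read 'b': push. Stack: abdcb
  Read 'd': push. Stack: abdcbd
  Read 'b': push. Stack: abdcbdb
Final stack: "abdcbdb" (length 7)

7


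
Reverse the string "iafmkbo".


Input: iafmkbo
Reading characters right to left:
  Position 6: 'o'
  Position 5: 'b'
  Position 4: 'k'
  Position 3: 'm'
  Position 2: 'f'
  Position 1: 'a'
  Position 0: 'i'
Reversed: obkmfai

obkmfai


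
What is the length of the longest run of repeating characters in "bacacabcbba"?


Input: "bacacabcbba"
Scanning for longest run:
  Position 1 ('a'): new char, reset run to 1
  Position 2 ('c'): new char, reset run to 1
  Position 3 ('a'): new char, reset run to 1
  Position 4 ('c'): new char, reset run to 1
  Position 5 ('a'): new char, reset run to 1
  Position 6 ('b'): new char, reset run to 1
  Position 7 ('c'): new char, reset run to 1
  Position 8 ('b'): new char, reset run to 1
  Position 9 ('b'): continues run of 'b', length=2
  Position 10 ('a'): new char, reset run to 1
Longest run: 'b' with length 2

2


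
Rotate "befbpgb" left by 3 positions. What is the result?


Input: "befbpgb", rotate left by 3
First 3 characters: "bef"
Remaining characters: "bpgb"
Concatenate remaining + first: "bpgb" + "bef" = "bpgbbef"

bpgbbef


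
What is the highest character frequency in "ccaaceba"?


Input: ccaaceba
Character counts:
  'a': 3
  'b': 1
  'c': 3
  'e': 1
Maximum frequency: 3

3


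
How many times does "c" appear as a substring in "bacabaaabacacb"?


Searching for "c" in "bacabaaabacacb"
Scanning each position:
  Position 0: "b" => no
  Position 1: "a" => no
  Position 2: "c" => MATCH
  Position 3: "a" => no
  Position 4: "b" => no
  Position 5: "a" => no
  Position 6: "a" => no
  Position 7: "a" => no
  Position 8: "b" => no
  Position 9: "a" => no
  Position 10: "c" => MATCH
  Position 11: "a" => no
  Position 12: "c" => MATCH
  Position 13: "b" => no
Total occurrences: 3

3


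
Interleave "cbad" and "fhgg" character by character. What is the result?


Interleaving "cbad" and "fhgg":
  Position 0: 'c' from first, 'f' from second => "cf"
  Position 1: 'b' from first, 'h' from second => "bh"
  Position 2: 'a' from first, 'g' from second => "ag"
  Position 3: 'd' from first, 'g' from second => "dg"
Result: cfbhagdg

cfbhagdg


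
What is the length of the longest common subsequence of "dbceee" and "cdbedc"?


LCS of "dbceee" and "cdbedc"
DP table:
           c    d    b    e    d    c
      0    0    0    0    0    0    0
  d   0    0    1    1    1    1    1
  b   0    0    1    2    2    2    2
  c   0    1    1    2    2    2    3
  e   0    1    1    2    3    3    3
  e   0    1    1    2    3    3    3
  e   0    1    1    2    3    3    3
LCS length = dp[6][6] = 3

3


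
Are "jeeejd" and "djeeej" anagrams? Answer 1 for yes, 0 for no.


Strings: "jeeejd", "djeeej"
Sorted first:  deeejj
Sorted second: deeejj
Sorted forms match => anagrams

1


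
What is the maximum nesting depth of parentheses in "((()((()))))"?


Input: "((()((()))))"
Tracking depth:
  Position 0 '(': depth becomes 1
  Position 1 '(': depth becomes 2
  Position 2 '(': depth becomes 3
  Position 3 ')': depth becomes 2
  Position 4 '(': depth becomes 3
  Position 5 '(': depth becomes 4
  Position 6 '(': depth becomes 5
  Position 7 ')': depth becomes 4
  Position 8 ')': depth becomes 3
  Position 9 ')': depth becomes 2
  Position 10 ')': depth becomes 1
  Position 11 ')': depth becomes 0
Maximum depth reached: 5

5


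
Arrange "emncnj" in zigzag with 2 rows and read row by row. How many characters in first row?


Zigzag "emncnj" into 2 rows:
Placing characters:
  'e' => row 0
  'm' => row 1
  'n' => row 0
  'c' => row 1
  'n' => row 0
  'j' => row 1
Rows:
  Row 0: "enn"
  Row 1: "mcj"
First row length: 3

3


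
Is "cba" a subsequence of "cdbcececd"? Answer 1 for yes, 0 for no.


Check if "cba" is a subsequence of "cdbcececd"
Greedy scan:
  Position 0 ('c'): matches sub[0] = 'c'
  Position 1 ('d'): no match needed
  Position 2 ('b'): matches sub[1] = 'b'
  Position 3 ('c'): no match needed
  Position 4 ('e'): no match needed
  Position 5 ('c'): no match needed
  Position 6 ('e'): no match needed
  Position 7 ('c'): no match needed
  Position 8 ('d'): no match needed
Only matched 2/3 characters => not a subsequence

0


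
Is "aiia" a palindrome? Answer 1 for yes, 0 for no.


Input: aiia
Reversed: aiia
  Compare pos 0 ('a') with pos 3 ('a'): match
  Compare pos 1 ('i') with pos 2 ('i'): match
Result: palindrome

1


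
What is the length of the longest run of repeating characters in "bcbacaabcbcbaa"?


Input: "bcbacaabcbcbaa"
Scanning for longest run:
  Position 1 ('c'): new char, reset run to 1
  Position 2 ('b'): new char, reset run to 1
  Position 3 ('a'): new char, reset run to 1
  Position 4 ('c'): new char, reset run to 1
  Position 5 ('a'): new char, reset run to 1
  Position 6 ('a'): continues run of 'a', length=2
  Position 7 ('b'): new char, reset run to 1
  Position 8 ('c'): new char, reset run to 1
  Position 9 ('b'): new char, reset run to 1
  Position 10 ('c'): new char, reset run to 1
  Position 11 ('b'): new char, reset run to 1
  Position 12 ('a'): new char, reset run to 1
  Position 13 ('a'): continues run of 'a', length=2
Longest run: 'a' with length 2

2


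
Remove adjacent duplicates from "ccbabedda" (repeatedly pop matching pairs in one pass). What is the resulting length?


Input: ccbabedda
Stack-based adjacent duplicate removal:
  Read 'c': push. Stack: c
  Read 'c': matches stack top 'c' => pop. Stack: (empty)
  Read 'b': push. Stack: b
  Read 'a': push. Stack: ba
  Read 'b': push. Stack: bab
  Read 'e': push. Stack: babe
  Read 'd': push. Stack: babed
  Read 'd': matches stack top 'd' => pop. Stack: babe
  Read 'a': push. Stack: babea
Final stack: "babea" (length 5)

5


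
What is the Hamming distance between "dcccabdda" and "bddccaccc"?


Comparing "dcccabdda" and "bddccaccc" position by position:
  Position 0: 'd' vs 'b' => differ
  Position 1: 'c' vs 'd' => differ
  Position 2: 'c' vs 'd' => differ
  Position 3: 'c' vs 'c' => same
  Position 4: 'a' vs 'c' => differ
  Position 5: 'b' vs 'a' => differ
  Position 6: 'd' vs 'c' => differ
  Position 7: 'd' vs 'c' => differ
  Position 8: 'a' vs 'c' => differ
Total differences (Hamming distance): 8

8


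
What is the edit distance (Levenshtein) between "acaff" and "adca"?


Computing edit distance: "acaff" -> "adca"
DP table:
           a    d    c    a
      0    1    2    3    4
  a   1    0    1    2    3
  c   2    1    1    1    2
  a   3    2    2    2    1
  f   4    3    3    3    2
  f   5    4    4    4    3
Edit distance = dp[5][4] = 3

3


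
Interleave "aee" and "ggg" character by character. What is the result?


Interleaving "aee" and "ggg":
  Position 0: 'a' from first, 'g' from second => "ag"
  Position 1: 'e' from first, 'g' from second => "eg"
  Position 2: 'e' from first, 'g' from second => "eg"
Result: agegeg

agegeg


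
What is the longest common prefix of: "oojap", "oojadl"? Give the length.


Words: oojap, oojadl
  Position 0: all 'o' => match
  Position 1: all 'o' => match
  Position 2: all 'j' => match
  Position 3: all 'a' => match
  Position 4: ('p', 'd') => mismatch, stop
LCP = "ooja" (length 4)

4


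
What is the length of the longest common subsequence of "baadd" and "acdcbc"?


LCS of "baadd" and "acdcbc"
DP table:
           a    c    d    c    b    c
      0    0    0    0    0    0    0
  b   0    0    0    0    0    1    1
  a   0    1    1    1    1    1    1
  a   0    1    1    1    1    1    1
  d   0    1    1    2    2    2    2
  d   0    1    1    2    2    2    2
LCS length = dp[5][6] = 2

2


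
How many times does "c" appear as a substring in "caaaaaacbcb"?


Searching for "c" in "caaaaaacbcb"
Scanning each position:
  Position 0: "c" => MATCH
  Position 1: "a" => no
  Position 2: "a" => no
  Position 3: "a" => no
  Position 4: "a" => no
  Position 5: "a" => no
  Position 6: "a" => no
  Position 7: "c" => MATCH
  Position 8: "b" => no
  Position 9: "c" => MATCH
  Position 10: "b" => no
Total occurrences: 3

3


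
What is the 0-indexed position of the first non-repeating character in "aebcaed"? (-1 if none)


Input: aebcaed
Character frequencies:
  'a': 2
  'b': 1
  'c': 1
  'd': 1
  'e': 2
Scanning left to right for freq == 1:
  Position 0 ('a'): freq=2, skip
  Position 1 ('e'): freq=2, skip
  Position 2 ('b'): unique! => answer = 2

2


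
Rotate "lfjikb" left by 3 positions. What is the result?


Input: "lfjikb", rotate left by 3
First 3 characters: "lfj"
Remaining characters: "ikb"
Concatenate remaining + first: "ikb" + "lfj" = "ikblfj"

ikblfj


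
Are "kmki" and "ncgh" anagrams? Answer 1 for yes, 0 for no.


Strings: "kmki", "ncgh"
Sorted first:  ikkm
Sorted second: cghn
Differ at position 0: 'i' vs 'c' => not anagrams

0


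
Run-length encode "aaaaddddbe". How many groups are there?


Input: aaaaddddbe
Scanning for consecutive runs:
  Group 1: 'a' x 4 (positions 0-3)
  Group 2: 'd' x 4 (positions 4-7)
  Group 3: 'b' x 1 (positions 8-8)
  Group 4: 'e' x 1 (positions 9-9)
Total groups: 4

4


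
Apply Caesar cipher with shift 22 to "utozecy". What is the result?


Caesar cipher: shift "utozecy" by 22
  'u' (pos 20) + 22 = pos 16 = 'q'
  't' (pos 19) + 22 = pos 15 = 'p'
  'o' (pos 14) + 22 = pos 10 = 'k'
  'z' (pos 25) + 22 = pos 21 = 'v'
  'e' (pos 4) + 22 = pos 0 = 'a'
  'c' (pos 2) + 22 = pos 24 = 'y'
  'y' (pos 24) + 22 = pos 20 = 'u'
Result: qpkvayu

qpkvayu


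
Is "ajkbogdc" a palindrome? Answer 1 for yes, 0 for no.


Input: ajkbogdc
Reversed: cdgobkja
  Compare pos 0 ('a') with pos 7 ('c'): MISMATCH
  Compare pos 1 ('j') with pos 6 ('d'): MISMATCH
  Compare pos 2 ('k') with pos 5 ('g'): MISMATCH
  Compare pos 3 ('b') with pos 4 ('o'): MISMATCH
Result: not a palindrome

0


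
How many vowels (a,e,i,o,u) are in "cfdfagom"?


Input: cfdfagom
Checking each character:
  'c' at position 0: consonant
  'f' at position 1: consonant
  'd' at position 2: consonant
  'f' at position 3: consonant
  'a' at position 4: vowel (running total: 1)
  'g' at position 5: consonant
  'o' at position 6: vowel (running total: 2)
  'm' at position 7: consonant
Total vowels: 2

2


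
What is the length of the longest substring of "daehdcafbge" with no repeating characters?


Input: "daehdcafbge"
Sliding window (track last position of each char):
  Position 0 ('d'): window [0,0] length 1 -- new best
  Position 1 ('a'): window [0,1] length 2 -- new best
  Position 2 ('e'): window [0,2] length 3 -- new best
  Position 3 ('h'): window [0,3] length 4 -- new best
  Position 4 ('d'): repeat (last at 0), move window start to 1
  Position 4 ('d'): window [1,4] length 4
  Position 5 ('c'): window [1,5] length 5 -- new best
  Position 6 ('a'): repeat (last at 1), move window start to 2
  Position 6 ('a'): window [2,6] length 5
  Position 7 ('f'): window [2,7] length 6 -- new best
  Position 8 ('b'): window [2,8] length 7 -- new best
  Position 9 ('g'): window [2,9] length 8 -- new best
  Position 10 ('e'): repeat (last at 2), move window start to 3
  Position 10 ('e'): window [3,10] length 8
Longest substring with no repeats: "ehdcafbg" with length 8

8


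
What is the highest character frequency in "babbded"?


Input: babbded
Character counts:
  'a': 1
  'b': 3
  'd': 2
  'e': 1
Maximum frequency: 3

3


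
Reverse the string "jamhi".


Input: jamhi
Reading characters right to left:
  Position 4: 'i'
  Position 3: 'h'
  Position 2: 'm'
  Position 1: 'a'
  Position 0: 'j'
Reversed: ihmaj

ihmaj


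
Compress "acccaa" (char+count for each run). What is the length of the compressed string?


Input: acccaa
Runs:
  'a' x 1 => "a1"
  'c' x 3 => "c3"
  'a' x 2 => "a2"
Compressed: "a1c3a2"
Compressed length: 6

6


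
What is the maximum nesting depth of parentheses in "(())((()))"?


Input: "(())((()))"
Tracking depth:
  Position 0 '(': depth becomes 1
  Position 1 '(': depth becomes 2
  Position 2 ')': depth becomes 1
  Position 3 ')': depth becomes 0
  Position 4 '(': depth becomes 1
  Position 5 '(': depth becomes 2
  Position 6 '(': depth becomes 3
  Position 7 ')': depth becomes 2
  Position 8 ')': depth becomes 1
  Position 9 ')': depth becomes 0
Maximum depth reached: 3

3


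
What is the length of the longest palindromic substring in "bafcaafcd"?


Input: "bafcaafcd"
Checking substrings for palindromes:
  [4:6] "aa" (len 2) => palindrome
Longest palindromic substring: "aa" with length 2

2


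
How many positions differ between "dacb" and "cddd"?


Comparing "dacb" and "cddd" position by position:
  Position 0: 'd' vs 'c' => DIFFER
  Position 1: 'a' vs 'd' => DIFFER
  Position 2: 'c' vs 'd' => DIFFER
  Position 3: 'b' vs 'd' => DIFFER
Positions that differ: 4

4


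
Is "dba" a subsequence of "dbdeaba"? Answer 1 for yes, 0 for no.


Check if "dba" is a subsequence of "dbdeaba"
Greedy scan:
  Position 0 ('d'): matches sub[0] = 'd'
  Position 1 ('b'): matches sub[1] = 'b'
  Position 2 ('d'): no match needed
  Position 3 ('e'): no match needed
  Position 4 ('a'): matches sub[2] = 'a'
  Position 5 ('b'): no match needed
  Position 6 ('a'): no match needed
All 3 characters matched => is a subsequence

1


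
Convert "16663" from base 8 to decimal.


Input: "16663" in base 8
Positional expansion:
  Digit '1' (value 1) x 8^4 = 4096
  Digit '6' (value 6) x 8^3 = 3072
  Digit '6' (value 6) x 8^2 = 384
  Digit '6' (value 6) x 8^1 = 48
  Digit '3' (value 3) x 8^0 = 3
Sum = 7603

7603


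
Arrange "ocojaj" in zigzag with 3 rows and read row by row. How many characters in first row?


Zigzag "ocojaj" into 3 rows:
Placing characters:
  'o' => row 0
  'c' => row 1
  'o' => row 2
  'j' => row 1
  'a' => row 0
  'j' => row 1
Rows:
  Row 0: "oa"
  Row 1: "cjj"
  Row 2: "o"
First row length: 2

2


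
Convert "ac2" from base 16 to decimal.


Input: "ac2" in base 16
Positional expansion:
  Digit 'a' (value 10) x 16^2 = 2560
  Digit 'c' (value 12) x 16^1 = 192
  Digit '2' (value 2) x 16^0 = 2
Sum = 2754

2754


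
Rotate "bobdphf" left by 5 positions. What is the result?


Input: "bobdphf", rotate left by 5
First 5 characters: "bobdp"
Remaining characters: "hf"
Concatenate remaining + first: "hf" + "bobdp" = "hfbobdp"

hfbobdp


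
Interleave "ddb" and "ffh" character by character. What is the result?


Interleaving "ddb" and "ffh":
  Position 0: 'd' from first, 'f' from second => "df"
  Position 1: 'd' from first, 'f' from second => "df"
  Position 2: 'b' from first, 'h' from second => "bh"
Result: dfdfbh

dfdfbh


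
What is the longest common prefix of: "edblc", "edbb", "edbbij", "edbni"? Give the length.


Words: edblc, edbb, edbbij, edbni
  Position 0: all 'e' => match
  Position 1: all 'd' => match
  Position 2: all 'b' => match
  Position 3: ('l', 'b', 'b', 'n') => mismatch, stop
LCP = "edb" (length 3)

3


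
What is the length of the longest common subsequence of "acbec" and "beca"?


LCS of "acbec" and "beca"
DP table:
           b    e    c    a
      0    0    0    0    0
  a   0    0    0    0    1
  c   0    0    0    1    1
  b   0    1    1    1    1
  e   0    1    2    2    2
  c   0    1    2    3    3
LCS length = dp[5][4] = 3

3


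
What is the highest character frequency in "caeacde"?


Input: caeacde
Character counts:
  'a': 2
  'c': 2
  'd': 1
  'e': 2
Maximum frequency: 2

2


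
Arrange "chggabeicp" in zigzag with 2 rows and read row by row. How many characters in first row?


Zigzag "chggabeicp" into 2 rows:
Placing characters:
  'c' => row 0
  'h' => row 1
  'g' => row 0
  'g' => row 1
  'a' => row 0
  'b' => row 1
  'e' => row 0
  'i' => row 1
  'c' => row 0
  'p' => row 1
Rows:
  Row 0: "cgaec"
  Row 1: "hgbip"
First row length: 5

5


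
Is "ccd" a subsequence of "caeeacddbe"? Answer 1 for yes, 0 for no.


Check if "ccd" is a subsequence of "caeeacddbe"
Greedy scan:
  Position 0 ('c'): matches sub[0] = 'c'
  Position 1 ('a'): no match needed
  Position 2 ('e'): no match needed
  Position 3 ('e'): no match needed
  Position 4 ('a'): no match needed
  Position 5 ('c'): matches sub[1] = 'c'
  Position 6 ('d'): matches sub[2] = 'd'
  Position 7 ('d'): no match needed
  Position 8 ('b'): no match needed
  Position 9 ('e'): no match needed
All 3 characters matched => is a subsequence

1


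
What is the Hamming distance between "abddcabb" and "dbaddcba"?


Comparing "abddcabb" and "dbaddcba" position by position:
  Position 0: 'a' vs 'd' => differ
  Position 1: 'b' vs 'b' => same
  Position 2: 'd' vs 'a' => differ
  Position 3: 'd' vs 'd' => same
  Position 4: 'c' vs 'd' => differ
  Position 5: 'a' vs 'c' => differ
  Position 6: 'b' vs 'b' => same
  Position 7: 'b' vs 'a' => differ
Total differences (Hamming distance): 5

5


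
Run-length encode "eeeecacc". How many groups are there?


Input: eeeecacc
Scanning for consecutive runs:
  Group 1: 'e' x 4 (positions 0-3)
  Group 2: 'c' x 1 (positions 4-4)
  Group 3: 'a' x 1 (positions 5-5)
  Group 4: 'c' x 2 (positions 6-7)
Total groups: 4

4


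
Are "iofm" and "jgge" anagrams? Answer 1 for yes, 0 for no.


Strings: "iofm", "jgge"
Sorted first:  fimo
Sorted second: eggj
Differ at position 0: 'f' vs 'e' => not anagrams

0


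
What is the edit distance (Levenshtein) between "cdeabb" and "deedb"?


Computing edit distance: "cdeabb" -> "deedb"
DP table:
           d    e    e    d    b
      0    1    2    3    4    5
  c   1    1    2    3    4    5
  d   2    1    2    3    3    4
  e   3    2    1    2    3    4
  a   4    3    2    2    3    4
  b   5    4    3    3    3    3
  b   6    5    4    4    4    3
Edit distance = dp[6][5] = 3

3


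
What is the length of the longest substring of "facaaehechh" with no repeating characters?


Input: "facaaehechh"
Sliding window (track last position of each char):
  Position 0 ('f'): window [0,0] length 1 -- new best
  Position 1 ('a'): window [0,1] length 2 -- new best
  Position 2 ('c'): window [0,2] length 3 -- new best
  Position 3 ('a'): repeat (last at 1), move window start to 2
  Position 3 ('a'): window [2,3] length 2
  Position 4 ('a'): repeat (last at 3), move window start to 4
  Position 4 ('a'): window [4,4] length 1
  Position 5 ('e'): window [4,5] length 2
  Position 6 ('h'): window [4,6] length 3
  Position 7 ('e'): repeat (last at 5), move window start to 6
  Position 7 ('e'): window [6,7] length 2
  Position 8 ('c'): window [6,8] length 3
  Position 9 ('h'): repeat (last at 6), move window start to 7
  Position 9 ('h'): window [7,9] length 3
  Position 10 ('h'): repeat (last at 9), move window start to 10
  Position 10 ('h'): window [10,10] length 1
Longest substring with no repeats: "fac" with length 3

3


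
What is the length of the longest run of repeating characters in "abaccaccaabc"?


Input: "abaccaccaabc"
Scanning for longest run:
  Position 1 ('b'): new char, reset run to 1
  Position 2 ('a'): new char, reset run to 1
  Position 3 ('c'): new char, reset run to 1
  Position 4 ('c'): continues run of 'c', length=2
  Position 5 ('a'): new char, reset run to 1
  Position 6 ('c'): new char, reset run to 1
  Position 7 ('c'): continues run of 'c', length=2
  Position 8 ('a'): new char, reset run to 1
  Position 9 ('a'): continues run of 'a', length=2
  Position 10 ('b'): new char, reset run to 1
  Position 11 ('c'): new char, reset run to 1
Longest run: 'c' with length 2

2


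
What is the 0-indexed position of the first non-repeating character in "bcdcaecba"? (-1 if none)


Input: bcdcaecba
Character frequencies:
  'a': 2
  'b': 2
  'c': 3
  'd': 1
  'e': 1
Scanning left to right for freq == 1:
  Position 0 ('b'): freq=2, skip
  Position 1 ('c'): freq=3, skip
  Position 2 ('d'): unique! => answer = 2

2


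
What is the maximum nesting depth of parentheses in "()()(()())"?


Input: "()()(()())"
Tracking depth:
  Position 0 '(': depth becomes 1
  Position 1 ')': depth becomes 0
  Position 2 '(': depth becomes 1
  Position 3 ')': depth becomes 0
  Position 4 '(': depth becomes 1
  Position 5 '(': depth becomes 2
  Position 6 ')': depth becomes 1
  Position 7 '(': depth becomes 2
  Position 8 ')': depth becomes 1
  Position 9 ')': depth becomes 0
Maximum depth reached: 2

2


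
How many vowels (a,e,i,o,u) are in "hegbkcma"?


Input: hegbkcma
Checking each character:
  'h' at position 0: consonant
  'e' at position 1: vowel (running total: 1)
  'g' at position 2: consonant
  'b' at position 3: consonant
  'k' at position 4: consonant
  'c' at position 5: consonant
  'm' at position 6: consonant
  'a' at position 7: vowel (running total: 2)
Total vowels: 2

2


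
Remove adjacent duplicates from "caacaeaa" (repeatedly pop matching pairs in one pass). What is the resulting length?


Input: caacaeaa
Stack-based adjacent duplicate removal:
  Read 'c': push. Stack: c
  Read 'a': push. Stack: ca
  Read 'a': matches stack top 'a' => pop. Stack: c
  Read 'c': matches stack top 'c' => pop. Stack: (empty)
  Read 'a': push. Stack: a
  Read 'e': push. Stack: ae
  Read 'a': push. Stack: aea
  Read 'a': matches stack top 'a' => pop. Stack: ae
Final stack: "ae" (length 2)

2


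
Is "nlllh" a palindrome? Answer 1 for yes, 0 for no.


Input: nlllh
Reversed: hllln
  Compare pos 0 ('n') with pos 4 ('h'): MISMATCH
  Compare pos 1 ('l') with pos 3 ('l'): match
Result: not a palindrome

0


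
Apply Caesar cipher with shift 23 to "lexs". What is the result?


Caesar cipher: shift "lexs" by 23
  'l' (pos 11) + 23 = pos 8 = 'i'
  'e' (pos 4) + 23 = pos 1 = 'b'
  'x' (pos 23) + 23 = pos 20 = 'u'
  's' (pos 18) + 23 = pos 15 = 'p'
Result: ibup

ibup


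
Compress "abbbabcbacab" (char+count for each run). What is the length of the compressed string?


Input: abbbabcbacab
Runs:
  'a' x 1 => "a1"
  'b' x 3 => "b3"
  'a' x 1 => "a1"
  'b' x 1 => "b1"
  'c' x 1 => "c1"
  'b' x 1 => "b1"
  'a' x 1 => "a1"
  'c' x 1 => "c1"
  'a' x 1 => "a1"
  'b' x 1 => "b1"
Compressed: "a1b3a1b1c1b1a1c1a1b1"
Compressed length: 20

20


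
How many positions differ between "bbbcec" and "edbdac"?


Comparing "bbbcec" and "edbdac" position by position:
  Position 0: 'b' vs 'e' => DIFFER
  Position 1: 'b' vs 'd' => DIFFER
  Position 2: 'b' vs 'b' => same
  Position 3: 'c' vs 'd' => DIFFER
  Position 4: 'e' vs 'a' => DIFFER
  Position 5: 'c' vs 'c' => same
Positions that differ: 4

4


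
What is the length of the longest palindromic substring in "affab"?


Input: "affab"
Checking substrings for palindromes:
  [0:4] "affa" (len 4) => palindrome
  [1:3] "ff" (len 2) => palindrome
Longest palindromic substring: "affa" with length 4

4


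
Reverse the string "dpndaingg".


Input: dpndaingg
Reading characters right to left:
  Position 8: 'g'
  Position 7: 'g'
  Position 6: 'n'
  Position 5: 'i'
  Position 4: 'a'
  Position 3: 'd'
  Position 2: 'n'
  Position 1: 'p'
  Position 0: 'd'
Reversed: ggniadnpd

ggniadnpd


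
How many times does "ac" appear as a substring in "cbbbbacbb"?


Searching for "ac" in "cbbbbacbb"
Scanning each position:
  Position 0: "cb" => no
  Position 1: "bb" => no
  Position 2: "bb" => no
  Position 3: "bb" => no
  Position 4: "ba" => no
  Position 5: "ac" => MATCH
  Position 6: "cb" => no
  Position 7: "bb" => no
Total occurrences: 1

1


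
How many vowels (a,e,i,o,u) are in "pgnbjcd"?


Input: pgnbjcd
Checking each character:
  'p' at position 0: consonant
  'g' at position 1: consonant
  'n' at position 2: consonant
  'b' at position 3: consonant
  'j' at position 4: consonant
  'c' at position 5: consonant
  'd' at position 6: consonant
Total vowels: 0

0


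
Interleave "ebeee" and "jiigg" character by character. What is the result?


Interleaving "ebeee" and "jiigg":
  Position 0: 'e' from first, 'j' from second => "ej"
  Position 1: 'b' from first, 'i' from second => "bi"
  Position 2: 'e' from first, 'i' from second => "ei"
  Position 3: 'e' from first, 'g' from second => "eg"
  Position 4: 'e' from first, 'g' from second => "eg"
Result: ejbieiegeg

ejbieiegeg


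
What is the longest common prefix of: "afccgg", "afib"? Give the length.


Words: afccgg, afib
  Position 0: all 'a' => match
  Position 1: all 'f' => match
  Position 2: ('c', 'i') => mismatch, stop
LCP = "af" (length 2)

2


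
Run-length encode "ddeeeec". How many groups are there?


Input: ddeeeec
Scanning for consecutive runs:
  Group 1: 'd' x 2 (positions 0-1)
  Group 2: 'e' x 4 (positions 2-5)
  Group 3: 'c' x 1 (positions 6-6)
Total groups: 3

3


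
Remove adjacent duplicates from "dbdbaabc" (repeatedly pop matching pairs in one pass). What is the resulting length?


Input: dbdbaabc
Stack-based adjacent duplicate removal:
  Read 'd': push. Stack: d
  Read 'b': push. Stack: db
  Read 'd': push. Stack: dbd
  Read 'b': push. Stack: dbdb
  Read 'a': push. Stack: dbdba
  Read 'a': matches stack top 'a' => pop. Stack: dbdb
  Read 'b': matches stack top 'b' => pop. Stack: dbd
  Read 'c': push. Stack: dbdc
Final stack: "dbdc" (length 4)

4


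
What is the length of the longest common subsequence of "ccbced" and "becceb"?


LCS of "ccbced" and "becceb"
DP table:
           b    e    c    c    e    b
      0    0    0    0    0    0    0
  c   0    0    0    1    1    1    1
  c   0    0    0    1    2    2    2
  b   0    1    1    1    2    2    3
  c   0    1    1    2    2    2    3
  e   0    1    2    2    2    3    3
  d   0    1    2    2    2    3    3
LCS length = dp[6][6] = 3

3


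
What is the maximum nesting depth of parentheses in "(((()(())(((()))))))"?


Input: "(((()(())(((()))))))"
Tracking depth:
  Position 0 '(': depth becomes 1
  Position 1 '(': depth becomes 2
  Position 2 '(': depth becomes 3
  Position 3 '(': depth becomes 4
  Position 4 ')': depth becomes 3
  Position 5 '(': depth becomes 4
  Position 6 '(': depth becomes 5
  Position 7 ')': depth becomes 4
  Position 8 ')': depth becomes 3
  Position 9 '(': depth becomes 4
  Position 10 '(': depth becomes 5
  Position 11 '(': depth becomes 6
  Position 12 '(': depth becomes 7
  Position 13 ')': depth becomes 6
  Position 14 ')': depth becomes 5
  Position 15 ')': depth becomes 4
  Position 16 ')': depth becomes 3
  Position 17 ')': depth becomes 2
  Position 18 ')': depth becomes 1
  Position 19 ')': depth becomes 0
Maximum depth reached: 7

7


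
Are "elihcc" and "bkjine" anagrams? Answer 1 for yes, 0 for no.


Strings: "elihcc", "bkjine"
Sorted first:  ccehil
Sorted second: beijkn
Differ at position 0: 'c' vs 'b' => not anagrams

0


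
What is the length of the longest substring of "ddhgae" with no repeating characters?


Input: "ddhgae"
Sliding window (track last position of each char):
  Position 0 ('d'): window [0,0] length 1 -- new best
  Position 1 ('d'): repeat (last at 0), move window start to 1
  Position 1 ('d'): window [1,1] length 1
  Position 2 ('h'): window [1,2] length 2 -- new best
  Position 3 ('g'): window [1,3] length 3 -- new best
  Position 4 ('a'): window [1,4] length 4 -- new best
  Position 5 ('e'): window [1,5] length 5 -- new best
Longest substring with no repeats: "dhgae" with length 5

5


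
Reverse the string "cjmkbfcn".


Input: cjmkbfcn
Reading characters right to left:
  Position 7: 'n'
  Position 6: 'c'
  Position 5: 'f'
  Position 4: 'b'
  Position 3: 'k'
  Position 2: 'm'
  Position 1: 'j'
  Position 0: 'c'
Reversed: ncfbkmjc

ncfbkmjc


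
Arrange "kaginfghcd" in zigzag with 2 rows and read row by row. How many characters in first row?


Zigzag "kaginfghcd" into 2 rows:
Placing characters:
  'k' => row 0
  'a' => row 1
  'g' => row 0
  'i' => row 1
  'n' => row 0
  'f' => row 1
  'g' => row 0
  'h' => row 1
  'c' => row 0
  'd' => row 1
Rows:
  Row 0: "kgngc"
  Row 1: "aifhd"
First row length: 5

5


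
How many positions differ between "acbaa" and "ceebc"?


Comparing "acbaa" and "ceebc" position by position:
  Position 0: 'a' vs 'c' => DIFFER
  Position 1: 'c' vs 'e' => DIFFER
  Position 2: 'b' vs 'e' => DIFFER
  Position 3: 'a' vs 'b' => DIFFER
  Position 4: 'a' vs 'c' => DIFFER
Positions that differ: 5

5


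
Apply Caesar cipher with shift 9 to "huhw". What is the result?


Caesar cipher: shift "huhw" by 9
  'h' (pos 7) + 9 = pos 16 = 'q'
  'u' (pos 20) + 9 = pos 3 = 'd'
  'h' (pos 7) + 9 = pos 16 = 'q'
  'w' (pos 22) + 9 = pos 5 = 'f'
Result: qdqf

qdqf


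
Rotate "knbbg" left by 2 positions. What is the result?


Input: "knbbg", rotate left by 2
First 2 characters: "kn"
Remaining characters: "bbg"
Concatenate remaining + first: "bbg" + "kn" = "bbgkn"

bbgkn


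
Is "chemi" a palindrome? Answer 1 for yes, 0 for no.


Input: chemi
Reversed: imehc
  Compare pos 0 ('c') with pos 4 ('i'): MISMATCH
  Compare pos 1 ('h') with pos 3 ('m'): MISMATCH
Result: not a palindrome

0


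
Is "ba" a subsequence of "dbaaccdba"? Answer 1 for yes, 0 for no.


Check if "ba" is a subsequence of "dbaaccdba"
Greedy scan:
  Position 0 ('d'): no match needed
  Position 1 ('b'): matches sub[0] = 'b'
  Position 2 ('a'): matches sub[1] = 'a'
  Position 3 ('a'): no match needed
  Position 4 ('c'): no match needed
  Position 5 ('c'): no match needed
  Position 6 ('d'): no match needed
  Position 7 ('b'): no match needed
  Position 8 ('a'): no match needed
All 2 characters matched => is a subsequence

1


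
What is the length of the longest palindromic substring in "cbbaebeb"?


Input: "cbbaebeb"
Checking substrings for palindromes:
  [4:7] "ebe" (len 3) => palindrome
  [5:8] "beb" (len 3) => palindrome
  [1:3] "bb" (len 2) => palindrome
Longest palindromic substring: "ebe" with length 3

3
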